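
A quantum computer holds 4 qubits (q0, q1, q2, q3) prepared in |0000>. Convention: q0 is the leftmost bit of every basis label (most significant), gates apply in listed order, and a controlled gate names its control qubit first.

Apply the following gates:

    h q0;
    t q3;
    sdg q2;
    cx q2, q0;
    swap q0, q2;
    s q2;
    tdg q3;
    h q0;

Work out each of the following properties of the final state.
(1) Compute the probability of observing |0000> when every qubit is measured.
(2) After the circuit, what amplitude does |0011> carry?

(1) The probability of measuring |0000> is 1/4.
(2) The amplitude on |0011> is 0.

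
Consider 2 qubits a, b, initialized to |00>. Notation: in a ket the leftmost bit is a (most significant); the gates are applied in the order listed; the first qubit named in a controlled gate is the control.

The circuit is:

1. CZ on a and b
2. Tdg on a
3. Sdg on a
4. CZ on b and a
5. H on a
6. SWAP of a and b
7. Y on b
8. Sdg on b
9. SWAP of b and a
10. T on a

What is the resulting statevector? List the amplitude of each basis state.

After the circuit, the state carries amplitude -sqrt(2)*I/2 on |00>, 0 on |01>, sqrt(2)*exp(I*pi/4)/2 on |10>, 0 on |11>.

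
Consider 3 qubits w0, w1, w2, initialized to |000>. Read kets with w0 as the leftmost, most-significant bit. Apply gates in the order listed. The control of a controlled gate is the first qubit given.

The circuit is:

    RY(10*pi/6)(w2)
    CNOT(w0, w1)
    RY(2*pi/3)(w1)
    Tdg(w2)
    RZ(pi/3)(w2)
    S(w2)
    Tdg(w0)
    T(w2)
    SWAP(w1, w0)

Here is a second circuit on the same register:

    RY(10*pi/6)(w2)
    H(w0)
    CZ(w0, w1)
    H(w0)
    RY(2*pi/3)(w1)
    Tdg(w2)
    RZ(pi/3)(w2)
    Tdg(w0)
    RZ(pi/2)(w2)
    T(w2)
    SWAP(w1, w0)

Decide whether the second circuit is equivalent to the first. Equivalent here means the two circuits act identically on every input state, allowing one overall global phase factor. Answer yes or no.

No: there is an input state on which the two circuits produce genuinely different outputs (not merely differing by a phase).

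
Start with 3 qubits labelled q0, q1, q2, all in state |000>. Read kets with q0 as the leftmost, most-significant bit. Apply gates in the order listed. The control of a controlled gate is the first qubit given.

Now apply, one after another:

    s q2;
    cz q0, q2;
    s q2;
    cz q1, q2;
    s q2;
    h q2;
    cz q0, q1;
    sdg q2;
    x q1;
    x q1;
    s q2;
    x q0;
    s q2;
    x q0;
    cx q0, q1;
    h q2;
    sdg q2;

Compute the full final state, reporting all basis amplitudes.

After the circuit, the state carries amplitude 1/2 + I/2 on |000>, -1/2 - I/2 on |001>, and 0 on every other basis state. Key observation: steps 8-11 multiply out to the identity, so the circuit reduces to the remaining gates.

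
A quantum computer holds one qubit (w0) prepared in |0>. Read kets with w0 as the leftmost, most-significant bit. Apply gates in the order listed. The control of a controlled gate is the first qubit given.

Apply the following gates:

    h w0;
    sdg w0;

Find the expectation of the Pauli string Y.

The observable Y averages to -1.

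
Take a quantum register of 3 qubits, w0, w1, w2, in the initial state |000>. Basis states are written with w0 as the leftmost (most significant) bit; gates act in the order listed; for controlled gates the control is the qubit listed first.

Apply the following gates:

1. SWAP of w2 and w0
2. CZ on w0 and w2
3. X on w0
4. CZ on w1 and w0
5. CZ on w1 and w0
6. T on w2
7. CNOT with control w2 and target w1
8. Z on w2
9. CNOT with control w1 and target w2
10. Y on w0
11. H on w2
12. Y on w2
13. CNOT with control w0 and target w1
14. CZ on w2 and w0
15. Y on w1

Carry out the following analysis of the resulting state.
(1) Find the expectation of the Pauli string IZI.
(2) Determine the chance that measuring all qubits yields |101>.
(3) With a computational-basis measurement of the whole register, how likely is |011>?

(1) The observable IZI averages to -1.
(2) A full measurement returns |101> with probability 0.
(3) Outcome |011> occurs with probability 1/2.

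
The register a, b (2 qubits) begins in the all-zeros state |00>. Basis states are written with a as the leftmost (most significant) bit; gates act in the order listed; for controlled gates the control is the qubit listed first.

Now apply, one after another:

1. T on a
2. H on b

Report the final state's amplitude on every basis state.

After the circuit, the state carries amplitude sqrt(2)/2 on |00>, sqrt(2)/2 on |01>, 0 on |10>, 0 on |11>.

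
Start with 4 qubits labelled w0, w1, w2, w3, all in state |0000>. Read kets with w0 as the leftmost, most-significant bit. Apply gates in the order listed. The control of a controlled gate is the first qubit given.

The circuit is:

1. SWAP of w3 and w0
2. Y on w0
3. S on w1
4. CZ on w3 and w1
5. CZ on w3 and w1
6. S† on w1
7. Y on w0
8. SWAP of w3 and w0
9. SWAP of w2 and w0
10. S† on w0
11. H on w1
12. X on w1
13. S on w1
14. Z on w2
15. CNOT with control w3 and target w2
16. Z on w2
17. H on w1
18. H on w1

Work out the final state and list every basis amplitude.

The resulting statevector has amplitude sqrt(2)/2 on |0000>, sqrt(2)*I/2 on |0100>, and 0 on every other basis state. Key observation: the block from step 1 through step 8 cancels to the identity and can be dropped.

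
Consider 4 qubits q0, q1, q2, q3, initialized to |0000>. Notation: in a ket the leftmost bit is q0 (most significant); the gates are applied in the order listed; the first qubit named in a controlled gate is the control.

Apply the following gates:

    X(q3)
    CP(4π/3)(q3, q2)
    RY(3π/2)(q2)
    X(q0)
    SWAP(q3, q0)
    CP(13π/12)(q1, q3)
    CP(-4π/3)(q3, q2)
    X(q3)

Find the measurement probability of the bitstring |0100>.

Outcome |0100> occurs with probability 0.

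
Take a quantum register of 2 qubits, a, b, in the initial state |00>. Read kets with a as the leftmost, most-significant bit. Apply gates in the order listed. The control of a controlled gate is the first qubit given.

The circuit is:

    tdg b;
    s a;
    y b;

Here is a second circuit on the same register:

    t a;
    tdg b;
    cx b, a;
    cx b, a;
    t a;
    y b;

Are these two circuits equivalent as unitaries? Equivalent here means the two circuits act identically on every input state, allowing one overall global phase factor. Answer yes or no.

Yes: on every input state the two circuits agree up to one overall phase factor.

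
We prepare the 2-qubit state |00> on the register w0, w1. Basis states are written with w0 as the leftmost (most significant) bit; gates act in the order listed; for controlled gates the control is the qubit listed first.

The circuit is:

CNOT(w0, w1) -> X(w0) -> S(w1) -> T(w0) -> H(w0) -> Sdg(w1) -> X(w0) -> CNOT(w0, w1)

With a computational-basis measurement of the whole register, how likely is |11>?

The probability of measuring |11> is 1/2.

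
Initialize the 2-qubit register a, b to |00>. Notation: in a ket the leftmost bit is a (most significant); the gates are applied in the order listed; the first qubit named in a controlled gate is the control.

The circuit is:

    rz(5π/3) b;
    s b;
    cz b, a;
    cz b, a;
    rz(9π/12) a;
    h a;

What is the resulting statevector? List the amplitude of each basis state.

The final amplitudes are sqrt(2)*exp(19*I*pi/24)/2 on |00>, 0 on |01>, sqrt(2)*exp(19*I*pi/24)/2 on |10>, 0 on |11>.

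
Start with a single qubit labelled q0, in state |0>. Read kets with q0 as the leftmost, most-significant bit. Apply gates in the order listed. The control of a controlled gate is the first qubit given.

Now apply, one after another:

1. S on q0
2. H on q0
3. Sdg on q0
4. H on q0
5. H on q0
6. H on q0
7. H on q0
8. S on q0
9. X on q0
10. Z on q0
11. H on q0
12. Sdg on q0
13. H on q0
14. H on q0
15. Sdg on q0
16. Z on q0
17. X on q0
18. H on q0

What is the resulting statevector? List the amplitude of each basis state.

The resulting statevector has amplitude sqrt(2)/2 on |0>, sqrt(2)/2 on |1>. Key observation: steps 4-7 multiply out to the identity, so the circuit reduces to the remaining gates.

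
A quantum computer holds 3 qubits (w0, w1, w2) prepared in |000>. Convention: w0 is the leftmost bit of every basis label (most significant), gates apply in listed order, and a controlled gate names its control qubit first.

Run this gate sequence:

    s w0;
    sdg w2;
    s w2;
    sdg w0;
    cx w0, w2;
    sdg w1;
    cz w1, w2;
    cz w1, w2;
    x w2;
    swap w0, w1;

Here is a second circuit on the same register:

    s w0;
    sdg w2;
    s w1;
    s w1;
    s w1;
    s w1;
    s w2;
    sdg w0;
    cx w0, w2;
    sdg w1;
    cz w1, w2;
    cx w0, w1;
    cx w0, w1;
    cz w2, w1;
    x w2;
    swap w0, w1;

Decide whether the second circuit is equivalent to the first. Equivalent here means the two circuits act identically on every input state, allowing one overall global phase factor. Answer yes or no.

Yes, they are equivalent — the unitaries differ by at most a global phase.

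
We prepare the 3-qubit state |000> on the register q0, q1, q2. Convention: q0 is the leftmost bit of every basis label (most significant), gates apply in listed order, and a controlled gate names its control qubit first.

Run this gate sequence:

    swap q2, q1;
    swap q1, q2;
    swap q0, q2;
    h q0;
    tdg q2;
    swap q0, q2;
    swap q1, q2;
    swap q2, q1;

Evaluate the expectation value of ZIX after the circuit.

The observable ZIX averages to 1.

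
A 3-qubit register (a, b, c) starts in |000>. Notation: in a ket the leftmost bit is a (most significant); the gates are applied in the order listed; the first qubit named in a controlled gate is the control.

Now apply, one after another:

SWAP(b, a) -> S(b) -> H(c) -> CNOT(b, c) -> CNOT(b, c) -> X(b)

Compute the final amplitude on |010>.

The final state's coefficient on |010> equals sqrt(2)/2. Key observation: gates 4-5 undo each other exactly, leaving only the rest of the circuit to track.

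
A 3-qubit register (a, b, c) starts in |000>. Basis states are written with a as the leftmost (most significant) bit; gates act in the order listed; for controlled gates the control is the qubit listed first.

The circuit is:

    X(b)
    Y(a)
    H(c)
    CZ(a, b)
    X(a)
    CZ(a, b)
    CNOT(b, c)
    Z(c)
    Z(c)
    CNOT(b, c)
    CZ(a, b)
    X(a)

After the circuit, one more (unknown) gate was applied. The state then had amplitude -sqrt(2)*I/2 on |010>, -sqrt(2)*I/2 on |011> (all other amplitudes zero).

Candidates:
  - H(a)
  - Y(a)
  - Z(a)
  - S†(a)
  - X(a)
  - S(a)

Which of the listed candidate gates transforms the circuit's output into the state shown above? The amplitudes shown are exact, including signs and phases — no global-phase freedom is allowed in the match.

The unique candidate consistent with the amplitudes is X(a). Key observation: the block from step 5 through step 12 cancels to the identity and can be dropped.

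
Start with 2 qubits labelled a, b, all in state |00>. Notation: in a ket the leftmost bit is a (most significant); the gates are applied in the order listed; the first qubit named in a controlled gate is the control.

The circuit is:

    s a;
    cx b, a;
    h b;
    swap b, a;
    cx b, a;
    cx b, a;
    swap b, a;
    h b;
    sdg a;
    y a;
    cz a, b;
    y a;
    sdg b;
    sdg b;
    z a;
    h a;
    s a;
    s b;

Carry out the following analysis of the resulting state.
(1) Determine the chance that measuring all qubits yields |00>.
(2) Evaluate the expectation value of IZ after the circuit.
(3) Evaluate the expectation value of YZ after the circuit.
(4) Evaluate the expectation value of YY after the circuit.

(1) A full measurement returns |00> with probability 1/2. Key observation: gates 3-8 undo each other exactly, leaving only the rest of the circuit to track.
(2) The expectation value of IZ is 1.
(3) The observable YZ averages to 1.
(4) The observable YY averages to 0.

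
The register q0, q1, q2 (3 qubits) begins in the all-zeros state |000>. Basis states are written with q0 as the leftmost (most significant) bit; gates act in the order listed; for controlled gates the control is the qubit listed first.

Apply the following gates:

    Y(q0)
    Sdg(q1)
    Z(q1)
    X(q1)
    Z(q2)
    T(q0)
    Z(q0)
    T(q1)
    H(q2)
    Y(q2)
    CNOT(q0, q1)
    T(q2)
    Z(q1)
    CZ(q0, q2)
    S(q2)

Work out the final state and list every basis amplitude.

The final amplitudes are -sqrt(2)*I/2 on |100>, sqrt(2)*exp(I*pi/4)/2 on |101>, and 0 on every other basis state.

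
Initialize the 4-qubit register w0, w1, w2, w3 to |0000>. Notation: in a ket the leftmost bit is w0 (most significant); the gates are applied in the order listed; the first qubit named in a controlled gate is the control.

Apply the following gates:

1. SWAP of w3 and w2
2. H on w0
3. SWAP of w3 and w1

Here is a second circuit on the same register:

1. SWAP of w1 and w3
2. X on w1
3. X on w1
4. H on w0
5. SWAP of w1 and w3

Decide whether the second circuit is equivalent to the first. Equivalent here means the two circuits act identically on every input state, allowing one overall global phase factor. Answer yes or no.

No: there is an input state on which the two circuits produce genuinely different outputs (not merely differing by a phase).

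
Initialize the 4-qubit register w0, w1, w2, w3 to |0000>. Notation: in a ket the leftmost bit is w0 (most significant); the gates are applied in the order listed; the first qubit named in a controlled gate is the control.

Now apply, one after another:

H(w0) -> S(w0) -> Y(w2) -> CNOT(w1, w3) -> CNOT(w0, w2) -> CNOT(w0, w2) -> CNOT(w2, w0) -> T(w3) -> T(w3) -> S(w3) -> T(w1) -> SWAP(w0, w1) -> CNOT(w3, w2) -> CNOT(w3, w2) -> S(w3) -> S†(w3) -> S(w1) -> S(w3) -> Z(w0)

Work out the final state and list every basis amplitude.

The resulting statevector has amplitude -sqrt(2)/2 on |0010>, -sqrt(2)/2 on |0110>, and 0 on every other basis state. Key observation: steps 13-14 multiply out to the identity, so the circuit reduces to the remaining gates.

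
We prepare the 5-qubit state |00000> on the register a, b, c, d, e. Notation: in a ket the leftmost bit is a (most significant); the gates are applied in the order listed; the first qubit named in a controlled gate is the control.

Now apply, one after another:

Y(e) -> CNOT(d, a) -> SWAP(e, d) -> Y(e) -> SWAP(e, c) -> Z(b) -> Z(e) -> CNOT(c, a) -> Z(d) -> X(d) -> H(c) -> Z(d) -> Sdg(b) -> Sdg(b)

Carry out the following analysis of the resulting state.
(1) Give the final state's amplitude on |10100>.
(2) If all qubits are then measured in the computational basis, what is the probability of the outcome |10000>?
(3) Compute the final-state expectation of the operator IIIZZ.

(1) The final state's coefficient on |10100> equals -sqrt(2)/2.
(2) Outcome |10000> occurs with probability 1/2.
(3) The expectation value of IIIZZ is 1.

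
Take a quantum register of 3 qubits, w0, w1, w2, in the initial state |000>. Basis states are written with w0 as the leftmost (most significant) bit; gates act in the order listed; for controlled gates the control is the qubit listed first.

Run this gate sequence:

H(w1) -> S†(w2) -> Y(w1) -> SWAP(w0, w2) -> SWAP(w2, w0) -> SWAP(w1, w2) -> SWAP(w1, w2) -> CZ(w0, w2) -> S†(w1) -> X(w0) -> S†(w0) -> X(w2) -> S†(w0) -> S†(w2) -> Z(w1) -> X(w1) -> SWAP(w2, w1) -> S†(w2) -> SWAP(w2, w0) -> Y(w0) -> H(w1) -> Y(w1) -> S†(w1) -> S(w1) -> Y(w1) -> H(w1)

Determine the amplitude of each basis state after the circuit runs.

The final amplitudes are -sqrt(2)/2 on |011>, sqrt(2)/2 on |111>, and 0 on every other basis state. Key observation: gates 21-26 undo each other exactly, leaving only the rest of the circuit to track.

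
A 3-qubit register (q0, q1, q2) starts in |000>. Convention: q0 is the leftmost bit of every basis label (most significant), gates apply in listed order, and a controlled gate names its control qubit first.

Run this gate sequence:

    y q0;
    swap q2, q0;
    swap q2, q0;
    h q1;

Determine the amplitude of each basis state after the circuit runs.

The final amplitudes are sqrt(2)*I/2 on |100>, sqrt(2)*I/2 on |110>, and 0 on every other basis state. Key observation: gates 2-3 undo each other exactly, leaving only the rest of the circuit to track.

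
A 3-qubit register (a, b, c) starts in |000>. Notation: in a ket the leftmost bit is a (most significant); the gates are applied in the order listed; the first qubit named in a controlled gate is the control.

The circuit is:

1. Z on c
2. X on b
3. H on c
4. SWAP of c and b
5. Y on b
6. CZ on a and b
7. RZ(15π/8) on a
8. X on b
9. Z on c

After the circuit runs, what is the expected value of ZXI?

In the final state, ZXI has expectation -1.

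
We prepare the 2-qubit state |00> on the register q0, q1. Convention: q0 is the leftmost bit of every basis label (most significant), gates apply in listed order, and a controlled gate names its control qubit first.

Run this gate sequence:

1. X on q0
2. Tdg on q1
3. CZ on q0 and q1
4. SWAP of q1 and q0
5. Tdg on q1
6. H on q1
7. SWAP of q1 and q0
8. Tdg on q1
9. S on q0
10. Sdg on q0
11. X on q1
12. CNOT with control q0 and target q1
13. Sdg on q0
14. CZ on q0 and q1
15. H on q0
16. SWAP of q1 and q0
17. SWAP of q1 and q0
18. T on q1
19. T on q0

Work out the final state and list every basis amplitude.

The resulting statevector has amplitude exp(I*pi/4)/2 on |00>, 1/2 on |01>, -I/2 on |10>, exp(I*pi/4)/2 on |11>.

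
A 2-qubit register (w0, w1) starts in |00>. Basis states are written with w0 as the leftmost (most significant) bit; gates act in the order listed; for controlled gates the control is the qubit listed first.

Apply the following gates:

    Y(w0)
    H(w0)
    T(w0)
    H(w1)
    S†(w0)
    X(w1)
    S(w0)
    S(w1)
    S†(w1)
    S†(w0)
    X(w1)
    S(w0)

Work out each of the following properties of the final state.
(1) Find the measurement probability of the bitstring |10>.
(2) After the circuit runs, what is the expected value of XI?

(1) Outcome |10> occurs with probability 1/4.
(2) The expectation value of XI is -sqrt(2)/2.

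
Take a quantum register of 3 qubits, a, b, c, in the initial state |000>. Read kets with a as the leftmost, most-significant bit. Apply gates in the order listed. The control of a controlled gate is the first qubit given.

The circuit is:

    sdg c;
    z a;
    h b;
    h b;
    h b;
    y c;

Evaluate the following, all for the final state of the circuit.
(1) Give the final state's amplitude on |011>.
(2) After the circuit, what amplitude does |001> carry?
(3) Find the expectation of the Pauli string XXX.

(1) The amplitude on |011> is sqrt(2)*I/2. Key observation: gates 4-5 undo each other exactly, leaving only the rest of the circuit to track.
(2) The final state's coefficient on |001> equals sqrt(2)*I/2.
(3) In the final state, XXX has expectation 0.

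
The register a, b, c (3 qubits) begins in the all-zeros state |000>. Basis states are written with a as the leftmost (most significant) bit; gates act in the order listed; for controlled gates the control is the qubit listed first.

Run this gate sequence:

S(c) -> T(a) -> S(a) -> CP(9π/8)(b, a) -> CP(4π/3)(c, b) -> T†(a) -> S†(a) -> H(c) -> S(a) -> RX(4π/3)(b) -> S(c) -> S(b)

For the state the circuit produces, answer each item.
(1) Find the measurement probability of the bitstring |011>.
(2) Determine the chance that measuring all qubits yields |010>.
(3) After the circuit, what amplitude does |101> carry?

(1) Outcome |011> occurs with probability 3/8.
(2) Outcome |010> occurs with probability 3/8.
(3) The final state's coefficient on |101> equals 0.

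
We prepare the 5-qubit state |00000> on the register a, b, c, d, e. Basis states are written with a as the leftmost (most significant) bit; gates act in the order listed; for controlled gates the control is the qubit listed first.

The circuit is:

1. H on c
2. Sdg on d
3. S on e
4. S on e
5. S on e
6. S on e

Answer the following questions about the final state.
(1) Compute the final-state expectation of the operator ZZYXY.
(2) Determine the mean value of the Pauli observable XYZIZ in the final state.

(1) The observable ZZYXY averages to 0. Key observation: gates 3-6 undo each other exactly, leaving only the rest of the circuit to track.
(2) The observable XYZIZ averages to 0.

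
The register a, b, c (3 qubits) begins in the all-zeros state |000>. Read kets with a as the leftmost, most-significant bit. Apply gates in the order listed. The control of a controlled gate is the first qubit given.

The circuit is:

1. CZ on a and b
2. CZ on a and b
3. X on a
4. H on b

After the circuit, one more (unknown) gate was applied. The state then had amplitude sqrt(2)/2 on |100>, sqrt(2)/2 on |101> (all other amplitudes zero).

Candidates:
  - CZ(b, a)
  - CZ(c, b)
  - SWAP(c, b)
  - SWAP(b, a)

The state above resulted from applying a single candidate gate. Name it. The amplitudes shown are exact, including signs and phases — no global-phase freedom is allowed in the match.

It was SWAP(c, b) that produced the state shown.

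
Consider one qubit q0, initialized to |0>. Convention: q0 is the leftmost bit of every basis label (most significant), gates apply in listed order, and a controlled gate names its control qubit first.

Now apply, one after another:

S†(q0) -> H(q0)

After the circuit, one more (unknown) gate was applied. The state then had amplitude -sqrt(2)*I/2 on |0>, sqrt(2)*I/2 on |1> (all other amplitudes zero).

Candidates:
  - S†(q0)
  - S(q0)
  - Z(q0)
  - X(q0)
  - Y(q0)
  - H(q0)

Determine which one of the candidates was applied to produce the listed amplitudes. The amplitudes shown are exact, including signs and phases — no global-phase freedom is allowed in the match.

It was Y(q0) that produced the state shown.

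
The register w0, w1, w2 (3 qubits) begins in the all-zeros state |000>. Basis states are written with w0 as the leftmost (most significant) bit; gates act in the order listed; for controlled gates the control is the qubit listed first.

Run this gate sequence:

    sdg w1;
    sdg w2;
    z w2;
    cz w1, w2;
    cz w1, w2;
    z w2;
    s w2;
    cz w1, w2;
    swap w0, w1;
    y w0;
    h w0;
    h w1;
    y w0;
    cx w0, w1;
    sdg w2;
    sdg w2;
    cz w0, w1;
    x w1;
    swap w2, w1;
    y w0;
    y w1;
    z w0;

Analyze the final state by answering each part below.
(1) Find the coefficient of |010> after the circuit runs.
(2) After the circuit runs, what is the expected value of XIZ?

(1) |010> carries amplitude 1/2 in the final state. Key observation: steps 2-7 multiply out to the identity, so the circuit reduces to the remaining gates.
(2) The observable XIZ averages to -1.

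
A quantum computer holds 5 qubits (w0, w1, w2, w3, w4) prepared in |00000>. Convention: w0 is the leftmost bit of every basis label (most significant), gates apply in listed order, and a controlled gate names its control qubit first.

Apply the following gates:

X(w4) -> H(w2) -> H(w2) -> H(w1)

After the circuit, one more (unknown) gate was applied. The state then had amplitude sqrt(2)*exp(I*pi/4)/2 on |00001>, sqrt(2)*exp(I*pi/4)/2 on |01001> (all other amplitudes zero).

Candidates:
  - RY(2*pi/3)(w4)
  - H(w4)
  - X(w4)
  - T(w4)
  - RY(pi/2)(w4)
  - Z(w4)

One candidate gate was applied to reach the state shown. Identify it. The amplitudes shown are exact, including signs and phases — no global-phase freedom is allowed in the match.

It was T(w4) that produced the state shown. Key observation: the block from step 2 through step 3 cancels to the identity and can be dropped.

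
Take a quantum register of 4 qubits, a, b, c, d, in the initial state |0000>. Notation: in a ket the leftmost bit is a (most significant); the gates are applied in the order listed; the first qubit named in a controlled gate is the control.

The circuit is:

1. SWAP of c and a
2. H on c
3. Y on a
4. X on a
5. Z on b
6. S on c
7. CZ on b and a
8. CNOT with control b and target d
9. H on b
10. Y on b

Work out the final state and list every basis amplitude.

The final amplitudes are 1/2 on |0000>, I/2 on |0010>, -1/2 on |0100>, -I/2 on |0110>, and 0 on every other basis state.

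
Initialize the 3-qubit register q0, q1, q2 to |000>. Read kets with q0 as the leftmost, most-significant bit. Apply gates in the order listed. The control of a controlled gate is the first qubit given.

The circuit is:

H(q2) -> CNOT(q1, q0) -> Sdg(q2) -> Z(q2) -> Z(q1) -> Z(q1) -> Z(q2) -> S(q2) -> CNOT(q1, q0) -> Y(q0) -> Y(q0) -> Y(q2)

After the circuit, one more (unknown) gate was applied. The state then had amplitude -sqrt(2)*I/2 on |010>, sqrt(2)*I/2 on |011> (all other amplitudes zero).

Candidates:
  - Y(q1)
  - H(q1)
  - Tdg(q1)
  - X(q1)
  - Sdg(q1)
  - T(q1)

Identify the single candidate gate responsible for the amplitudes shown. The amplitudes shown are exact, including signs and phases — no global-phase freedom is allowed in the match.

The applied gate was X(q1).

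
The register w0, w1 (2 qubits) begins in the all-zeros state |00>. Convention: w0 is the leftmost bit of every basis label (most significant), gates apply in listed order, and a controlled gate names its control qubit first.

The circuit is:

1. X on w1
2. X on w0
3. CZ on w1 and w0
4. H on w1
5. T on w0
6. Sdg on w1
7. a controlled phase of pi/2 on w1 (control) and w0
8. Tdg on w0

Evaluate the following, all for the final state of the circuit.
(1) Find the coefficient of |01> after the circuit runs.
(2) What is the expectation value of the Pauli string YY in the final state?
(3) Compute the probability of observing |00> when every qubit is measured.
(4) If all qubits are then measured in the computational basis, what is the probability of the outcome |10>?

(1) |01> carries amplitude 0 in the final state.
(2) The observable YY averages to 0.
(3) Outcome |00> occurs with probability 0.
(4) A full measurement returns |10> with probability 1/2.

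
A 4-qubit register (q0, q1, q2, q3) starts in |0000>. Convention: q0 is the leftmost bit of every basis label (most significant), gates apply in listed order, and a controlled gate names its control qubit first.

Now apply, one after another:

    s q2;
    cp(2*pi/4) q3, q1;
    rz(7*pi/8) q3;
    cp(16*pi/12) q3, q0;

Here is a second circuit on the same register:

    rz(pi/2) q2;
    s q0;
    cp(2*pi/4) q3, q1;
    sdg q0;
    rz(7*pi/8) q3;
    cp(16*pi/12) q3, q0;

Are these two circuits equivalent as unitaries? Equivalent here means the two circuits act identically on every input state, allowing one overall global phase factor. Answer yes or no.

Yes — the two circuits implement the same unitary up to a global phase.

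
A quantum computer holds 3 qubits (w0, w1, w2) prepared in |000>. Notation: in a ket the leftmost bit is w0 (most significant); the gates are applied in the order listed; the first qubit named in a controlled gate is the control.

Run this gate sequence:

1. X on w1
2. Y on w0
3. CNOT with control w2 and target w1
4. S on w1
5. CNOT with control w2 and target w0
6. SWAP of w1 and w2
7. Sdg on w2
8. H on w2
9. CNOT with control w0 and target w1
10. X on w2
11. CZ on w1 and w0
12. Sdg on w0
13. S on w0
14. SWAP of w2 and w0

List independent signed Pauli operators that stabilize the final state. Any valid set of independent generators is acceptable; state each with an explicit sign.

One valid set of independent stabilizer generators is -XII, -IZI, -IIZ (any independent generating set of the same group is equally correct).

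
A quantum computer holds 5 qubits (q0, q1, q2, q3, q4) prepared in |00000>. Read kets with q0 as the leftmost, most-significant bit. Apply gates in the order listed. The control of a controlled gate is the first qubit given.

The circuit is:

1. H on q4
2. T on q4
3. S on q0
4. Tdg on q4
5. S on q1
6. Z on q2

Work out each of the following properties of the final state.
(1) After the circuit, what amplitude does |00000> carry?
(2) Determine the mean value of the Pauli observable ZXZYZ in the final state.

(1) |00000> carries amplitude sqrt(2)/2 in the final state.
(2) The observable ZXZYZ averages to 0.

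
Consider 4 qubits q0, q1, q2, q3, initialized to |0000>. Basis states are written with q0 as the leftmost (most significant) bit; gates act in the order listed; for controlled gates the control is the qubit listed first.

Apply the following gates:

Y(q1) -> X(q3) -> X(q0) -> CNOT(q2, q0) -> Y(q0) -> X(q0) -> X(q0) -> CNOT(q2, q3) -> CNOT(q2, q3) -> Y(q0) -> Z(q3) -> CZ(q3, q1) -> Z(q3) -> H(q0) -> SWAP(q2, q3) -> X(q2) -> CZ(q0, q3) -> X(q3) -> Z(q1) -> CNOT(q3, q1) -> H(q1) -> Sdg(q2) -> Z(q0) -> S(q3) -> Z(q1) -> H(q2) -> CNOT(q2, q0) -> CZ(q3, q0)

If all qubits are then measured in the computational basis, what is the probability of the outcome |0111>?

Outcome |0111> occurs with probability 1/8.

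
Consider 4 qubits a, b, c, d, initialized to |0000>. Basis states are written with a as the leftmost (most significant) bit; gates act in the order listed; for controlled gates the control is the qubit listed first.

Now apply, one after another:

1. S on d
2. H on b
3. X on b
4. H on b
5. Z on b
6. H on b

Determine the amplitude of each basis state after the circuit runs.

The resulting statevector has amplitude sqrt(2)/2 on |0000>, sqrt(2)/2 on |0100>, and 0 on every other basis state.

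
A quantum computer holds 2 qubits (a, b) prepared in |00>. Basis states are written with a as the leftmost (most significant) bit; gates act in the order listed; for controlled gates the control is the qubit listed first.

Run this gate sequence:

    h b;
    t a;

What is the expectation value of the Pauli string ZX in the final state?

The expectation value of ZX is 1.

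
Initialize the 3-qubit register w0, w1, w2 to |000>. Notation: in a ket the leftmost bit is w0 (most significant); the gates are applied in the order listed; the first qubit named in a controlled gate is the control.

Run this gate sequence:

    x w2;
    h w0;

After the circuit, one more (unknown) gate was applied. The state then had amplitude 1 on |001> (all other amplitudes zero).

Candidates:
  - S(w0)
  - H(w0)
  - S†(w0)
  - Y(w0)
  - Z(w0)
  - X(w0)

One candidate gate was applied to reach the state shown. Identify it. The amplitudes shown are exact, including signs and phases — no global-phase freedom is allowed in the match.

It was H(w0) that produced the state shown.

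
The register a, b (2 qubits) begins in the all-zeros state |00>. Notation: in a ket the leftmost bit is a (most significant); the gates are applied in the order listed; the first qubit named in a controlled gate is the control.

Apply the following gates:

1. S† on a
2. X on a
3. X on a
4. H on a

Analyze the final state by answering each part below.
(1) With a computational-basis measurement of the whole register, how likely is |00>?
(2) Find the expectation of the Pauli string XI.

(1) The probability of measuring |00> is 1/2. Key observation: gates 2-3 undo each other exactly, leaving only the rest of the circuit to track.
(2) The expectation value of XI is 1.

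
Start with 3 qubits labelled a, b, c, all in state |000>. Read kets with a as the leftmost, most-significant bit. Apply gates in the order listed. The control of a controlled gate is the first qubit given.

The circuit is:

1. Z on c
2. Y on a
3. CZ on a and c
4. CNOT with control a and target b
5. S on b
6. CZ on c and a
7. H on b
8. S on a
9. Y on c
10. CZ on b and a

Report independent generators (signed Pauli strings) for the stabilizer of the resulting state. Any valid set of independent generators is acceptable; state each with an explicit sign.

The final state is stabilized by the group generated by +IXI, -ZII, -IIZ; other independent generating sets are equally valid.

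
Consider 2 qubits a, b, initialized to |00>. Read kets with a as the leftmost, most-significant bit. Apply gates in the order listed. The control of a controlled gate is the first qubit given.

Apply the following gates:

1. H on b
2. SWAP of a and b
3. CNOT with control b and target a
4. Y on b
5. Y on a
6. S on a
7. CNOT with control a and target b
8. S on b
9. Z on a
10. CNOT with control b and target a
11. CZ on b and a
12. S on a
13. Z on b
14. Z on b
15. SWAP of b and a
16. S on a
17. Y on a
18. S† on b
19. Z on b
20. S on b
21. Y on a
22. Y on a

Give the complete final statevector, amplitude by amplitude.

After the circuit, the state carries amplitude 0 on |00>, -sqrt(2)/2 on |01>, 0 on |10>, sqrt(2)*I/2 on |11>.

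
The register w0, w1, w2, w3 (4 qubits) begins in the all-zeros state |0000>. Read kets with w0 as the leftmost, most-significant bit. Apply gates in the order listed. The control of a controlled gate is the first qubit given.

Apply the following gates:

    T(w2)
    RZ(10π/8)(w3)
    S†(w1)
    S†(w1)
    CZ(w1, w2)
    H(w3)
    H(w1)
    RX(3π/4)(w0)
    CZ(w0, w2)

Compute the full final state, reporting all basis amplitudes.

The final amplitudes are -sqrt(2 - sqrt(2))*exp(3*I*pi/8)/4 on |0000>, -sqrt(2 - sqrt(2))*exp(3*I*pi/8)/4 on |0001>, 0 on |0010>, 0 on |0011>, -sqrt(2 - sqrt(2))*exp(3*I*pi/8)/4 on |0100>, -sqrt(2 - sqrt(2))*exp(3*I*pi/8)/4 on |0101>, 0 on |0110>, 0 on |0111>, sqrt(sqrt(2) + 2)*exp(7*I*pi/8)/4 on |1000>, sqrt(sqrt(2) + 2)*exp(7*I*pi/8)/4 on |1001>, 0 on |1010>, 0 on |1011>, sqrt(sqrt(2) + 2)*exp(7*I*pi/8)/4 on |1100>, sqrt(sqrt(2) + 2)*exp(7*I*pi/8)/4 on |1101>, 0 on |1110>, 0 on |1111>.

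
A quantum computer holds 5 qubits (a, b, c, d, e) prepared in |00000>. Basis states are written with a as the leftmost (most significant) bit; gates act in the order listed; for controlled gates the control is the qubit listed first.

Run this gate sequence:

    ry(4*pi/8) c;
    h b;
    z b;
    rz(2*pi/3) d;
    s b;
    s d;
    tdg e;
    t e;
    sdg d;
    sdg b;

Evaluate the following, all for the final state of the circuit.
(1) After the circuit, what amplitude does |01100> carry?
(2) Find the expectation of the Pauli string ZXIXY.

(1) The final state's coefficient on |01100> equals exp(2*I*pi/3)/2.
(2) The expectation value of ZXIXY is 0.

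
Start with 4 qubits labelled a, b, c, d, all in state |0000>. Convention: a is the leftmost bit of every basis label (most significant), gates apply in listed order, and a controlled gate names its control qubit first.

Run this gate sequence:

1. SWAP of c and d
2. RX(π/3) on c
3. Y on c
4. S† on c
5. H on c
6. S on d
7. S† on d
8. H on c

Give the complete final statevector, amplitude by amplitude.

After the circuit, the state carries amplitude -1/2 on |0000>, sqrt(3)/2 on |0010>, and 0 on every other basis state. Key observation: the block from step 5 through step 8 cancels to the identity and can be dropped.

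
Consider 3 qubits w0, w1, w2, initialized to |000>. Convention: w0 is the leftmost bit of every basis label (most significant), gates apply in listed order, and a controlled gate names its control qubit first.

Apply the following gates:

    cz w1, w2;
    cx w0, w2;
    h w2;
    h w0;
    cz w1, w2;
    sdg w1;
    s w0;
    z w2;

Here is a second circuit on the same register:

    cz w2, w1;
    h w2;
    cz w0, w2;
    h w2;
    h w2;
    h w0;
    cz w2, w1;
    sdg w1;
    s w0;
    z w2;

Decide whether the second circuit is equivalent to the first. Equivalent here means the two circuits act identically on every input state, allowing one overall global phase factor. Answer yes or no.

Yes, they are equivalent — the unitaries differ by at most a global phase.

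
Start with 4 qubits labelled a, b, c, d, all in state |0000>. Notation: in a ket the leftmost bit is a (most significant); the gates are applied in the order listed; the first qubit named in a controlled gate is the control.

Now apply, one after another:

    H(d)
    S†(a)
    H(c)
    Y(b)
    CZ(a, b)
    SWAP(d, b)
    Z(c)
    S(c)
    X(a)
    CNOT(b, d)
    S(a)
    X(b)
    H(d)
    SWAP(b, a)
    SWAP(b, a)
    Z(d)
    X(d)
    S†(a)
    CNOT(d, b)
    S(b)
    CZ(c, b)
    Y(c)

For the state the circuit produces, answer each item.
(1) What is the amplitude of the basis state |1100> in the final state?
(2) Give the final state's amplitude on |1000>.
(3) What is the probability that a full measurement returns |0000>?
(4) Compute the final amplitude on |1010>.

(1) |1100> carries amplitude -sqrt(2)/4 in the final state.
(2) |1000> carries amplitude sqrt(2)*I/4 in the final state.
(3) The probability of measuring |0000> is 0.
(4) |1010> carries amplitude sqrt(2)/4 in the final state.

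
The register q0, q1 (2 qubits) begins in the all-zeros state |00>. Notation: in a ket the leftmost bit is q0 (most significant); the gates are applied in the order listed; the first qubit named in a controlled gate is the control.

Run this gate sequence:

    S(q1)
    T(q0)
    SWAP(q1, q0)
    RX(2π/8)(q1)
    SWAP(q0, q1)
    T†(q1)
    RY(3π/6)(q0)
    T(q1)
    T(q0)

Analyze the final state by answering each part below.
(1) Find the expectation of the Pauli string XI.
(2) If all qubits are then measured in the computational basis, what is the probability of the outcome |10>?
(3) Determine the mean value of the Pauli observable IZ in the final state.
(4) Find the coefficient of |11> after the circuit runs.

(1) In the final state, XI has expectation 1.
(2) A full measurement returns |10> with probability 1/2.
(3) The observable IZ averages to 1.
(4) The amplitude on |11> is 0.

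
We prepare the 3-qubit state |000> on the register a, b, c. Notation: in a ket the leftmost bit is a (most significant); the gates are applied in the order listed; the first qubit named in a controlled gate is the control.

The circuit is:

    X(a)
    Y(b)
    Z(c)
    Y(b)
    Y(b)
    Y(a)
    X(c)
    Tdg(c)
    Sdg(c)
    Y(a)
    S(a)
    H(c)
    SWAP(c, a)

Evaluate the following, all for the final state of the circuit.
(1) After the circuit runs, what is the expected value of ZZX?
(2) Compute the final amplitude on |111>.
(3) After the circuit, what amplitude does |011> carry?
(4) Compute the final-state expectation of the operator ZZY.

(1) The observable ZZX averages to 0.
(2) |111> carries amplitude -sqrt(2)*exp(I*pi/4)/2 in the final state.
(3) |011> carries amplitude sqrt(2)*exp(I*pi/4)/2 in the final state.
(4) The observable ZZY averages to 0.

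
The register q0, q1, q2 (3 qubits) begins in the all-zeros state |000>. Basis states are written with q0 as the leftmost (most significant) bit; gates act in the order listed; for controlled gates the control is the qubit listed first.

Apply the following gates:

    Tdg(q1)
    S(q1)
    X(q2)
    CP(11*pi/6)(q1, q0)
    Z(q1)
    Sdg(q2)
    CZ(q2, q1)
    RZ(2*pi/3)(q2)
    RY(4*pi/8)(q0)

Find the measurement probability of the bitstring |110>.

Outcome |110> occurs with probability 0.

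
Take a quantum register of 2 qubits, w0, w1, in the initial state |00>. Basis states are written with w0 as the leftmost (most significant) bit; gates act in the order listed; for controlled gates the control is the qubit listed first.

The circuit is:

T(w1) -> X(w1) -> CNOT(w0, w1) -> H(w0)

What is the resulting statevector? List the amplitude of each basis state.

The resulting statevector has amplitude 0 on |00>, sqrt(2)/2 on |01>, 0 on |10>, sqrt(2)/2 on |11>.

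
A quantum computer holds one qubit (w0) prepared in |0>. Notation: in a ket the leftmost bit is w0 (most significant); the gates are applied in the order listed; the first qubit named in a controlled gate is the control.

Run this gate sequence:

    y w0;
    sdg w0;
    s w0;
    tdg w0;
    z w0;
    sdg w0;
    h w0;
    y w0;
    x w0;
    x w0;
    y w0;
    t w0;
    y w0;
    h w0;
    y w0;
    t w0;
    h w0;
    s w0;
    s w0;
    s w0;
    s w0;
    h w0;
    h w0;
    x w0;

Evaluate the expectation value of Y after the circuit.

In the final state, Y has expectation 1/2.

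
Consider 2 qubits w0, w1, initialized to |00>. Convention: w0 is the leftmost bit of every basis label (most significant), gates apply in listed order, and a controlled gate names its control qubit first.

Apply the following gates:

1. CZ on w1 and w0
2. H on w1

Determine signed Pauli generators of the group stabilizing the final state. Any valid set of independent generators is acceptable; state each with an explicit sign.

The stabilizer group can be generated by +IX, +ZI, among other valid generating sets.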